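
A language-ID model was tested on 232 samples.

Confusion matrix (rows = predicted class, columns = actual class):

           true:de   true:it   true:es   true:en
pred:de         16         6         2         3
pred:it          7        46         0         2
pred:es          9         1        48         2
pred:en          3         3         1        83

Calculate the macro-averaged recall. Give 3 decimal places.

0.785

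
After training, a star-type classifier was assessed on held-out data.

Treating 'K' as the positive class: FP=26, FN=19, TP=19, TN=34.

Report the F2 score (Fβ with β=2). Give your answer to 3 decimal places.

0.482

Fβ = (1+β²)·TP / ((1+β²)·TP + β²·FN + FP), with β²=4
= 5·19 / (5·19 + 4·19 + 26) = 0.482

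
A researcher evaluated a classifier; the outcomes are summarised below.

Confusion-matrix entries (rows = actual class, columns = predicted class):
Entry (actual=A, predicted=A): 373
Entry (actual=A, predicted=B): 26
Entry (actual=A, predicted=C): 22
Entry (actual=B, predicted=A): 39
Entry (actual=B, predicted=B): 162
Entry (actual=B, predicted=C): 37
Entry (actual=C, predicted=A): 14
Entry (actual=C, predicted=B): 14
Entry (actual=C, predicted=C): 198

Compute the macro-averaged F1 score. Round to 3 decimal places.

Per-class F1 score (2·TP/(2·TP+FP+FN)):
  A: TP=373, FP=39+14=53, FN=26+22=48 → 746/847 = 0.8808
  B: TP=162, FP=26+14=40, FN=39+37=76 → 324/440 = 0.7364
  C: TP=198, FP=22+37=59, FN=14+14=28 → 396/483 = 0.8199
Macro-F1 score = mean = (0.8808 + 0.7364 + 0.8199) / 3 = 0.812

0.812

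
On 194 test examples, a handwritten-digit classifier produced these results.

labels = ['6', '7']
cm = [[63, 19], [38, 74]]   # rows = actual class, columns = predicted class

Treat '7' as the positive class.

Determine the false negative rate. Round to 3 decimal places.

0.339

FNR = FN/(FN+TP) = 38/(38+74) = 0.339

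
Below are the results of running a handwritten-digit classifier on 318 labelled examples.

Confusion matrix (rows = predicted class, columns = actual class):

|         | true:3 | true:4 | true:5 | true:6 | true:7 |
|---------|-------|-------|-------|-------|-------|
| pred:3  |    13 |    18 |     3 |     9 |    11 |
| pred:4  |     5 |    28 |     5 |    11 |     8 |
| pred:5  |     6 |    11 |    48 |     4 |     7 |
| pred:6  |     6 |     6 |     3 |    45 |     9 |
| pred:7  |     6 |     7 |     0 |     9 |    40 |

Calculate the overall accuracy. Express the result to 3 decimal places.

Accuracy = trace / total = (13+28+48+45+40=174) / 318 = 174/318 = 0.547

0.547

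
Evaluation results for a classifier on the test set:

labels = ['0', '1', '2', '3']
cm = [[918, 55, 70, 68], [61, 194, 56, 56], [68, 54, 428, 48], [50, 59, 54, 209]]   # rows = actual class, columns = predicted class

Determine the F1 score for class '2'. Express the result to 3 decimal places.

Take TP from the diagonal, FP from the rest of the '2' prediction marginal, FN from the rest of the '2' actual marginal.
F1 score = 2·TP/(2·TP+FP+FN).
2: TP=428, FP=70+56+54=180, FN=68+54+48=170 → 856/1206 = 0.7098

0.710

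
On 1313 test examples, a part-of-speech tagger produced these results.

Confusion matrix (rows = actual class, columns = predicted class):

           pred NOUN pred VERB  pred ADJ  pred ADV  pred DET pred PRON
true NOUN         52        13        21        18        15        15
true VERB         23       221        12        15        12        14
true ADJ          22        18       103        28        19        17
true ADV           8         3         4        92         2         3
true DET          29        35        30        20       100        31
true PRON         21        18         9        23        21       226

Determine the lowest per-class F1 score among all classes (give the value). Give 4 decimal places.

Per-class F1 score (2·TP/(2·TP+FP+FN)):
  NOUN: TP=52, FP=23+22+8+29+21=103, FN=13+21+18+15+15=82 → 104/289 = 0.35986
  VERB: TP=221, FP=13+18+3+35+18=87, FN=23+12+15+12+14=76 → 442/605 = 0.73058
  ADJ: TP=103, FP=21+12+4+30+9=76, FN=22+18+28+19+17=104 → 206/386 = 0.53368
  ADV: TP=92, FP=18+15+28+20+23=104, FN=8+3+4+2+3=20 → 184/308 = 0.59740
  DET: TP=100, FP=15+12+19+2+21=69, FN=29+35+30+20+31=145 → 200/414 = 0.48309
  PRON: TP=226, FP=15+14+17+3+31=80, FN=21+18+9+23+21=92 → 452/624 = 0.72436
Lowest is class 'NOUN' with F1 score = 0.3599.

0.3599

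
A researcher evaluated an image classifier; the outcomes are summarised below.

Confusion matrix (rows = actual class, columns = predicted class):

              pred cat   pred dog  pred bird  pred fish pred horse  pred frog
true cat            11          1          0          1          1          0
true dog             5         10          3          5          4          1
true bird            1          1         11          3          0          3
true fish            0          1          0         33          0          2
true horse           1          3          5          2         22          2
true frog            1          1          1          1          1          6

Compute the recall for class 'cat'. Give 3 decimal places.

0.786

Take TP from the diagonal, FP from the rest of the 'cat' prediction marginal, FN from the rest of the 'cat' actual marginal.
recall = TP/(TP+FN).
cat: TP=11, FN=1+0+1+1+0=3 → 11/14 = 0.7857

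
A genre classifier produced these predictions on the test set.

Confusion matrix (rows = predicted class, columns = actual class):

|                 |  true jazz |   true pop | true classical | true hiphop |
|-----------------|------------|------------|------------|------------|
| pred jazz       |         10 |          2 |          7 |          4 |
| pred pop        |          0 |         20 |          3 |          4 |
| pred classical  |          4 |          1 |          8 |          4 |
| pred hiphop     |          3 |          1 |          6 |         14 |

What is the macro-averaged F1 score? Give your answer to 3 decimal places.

0.559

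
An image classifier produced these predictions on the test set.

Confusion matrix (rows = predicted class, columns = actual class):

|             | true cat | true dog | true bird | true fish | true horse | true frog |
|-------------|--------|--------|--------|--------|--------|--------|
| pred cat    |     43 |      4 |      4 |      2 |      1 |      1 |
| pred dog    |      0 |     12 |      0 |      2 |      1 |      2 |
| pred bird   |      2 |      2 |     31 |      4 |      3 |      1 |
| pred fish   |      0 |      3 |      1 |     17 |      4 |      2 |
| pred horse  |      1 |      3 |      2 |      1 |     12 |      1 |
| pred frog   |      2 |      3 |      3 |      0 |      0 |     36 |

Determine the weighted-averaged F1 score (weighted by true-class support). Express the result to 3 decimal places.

0.726

Per-class F1 score (2·TP/(2·TP+FP+FN)):
  cat: TP=43, FP=4+4+2+1+1=12, FN=0+2+0+1+2=5 → 86/103 = 0.8350
  dog: TP=12, FP=0+0+2+1+2=5, FN=4+2+3+3+3=15 → 24/44 = 0.5455
  bird: TP=31, FP=2+2+4+3+1=12, FN=4+0+1+2+3=10 → 62/84 = 0.7381
  fish: TP=17, FP=0+3+1+4+2=10, FN=2+2+4+1+0=9 → 34/53 = 0.6415
  horse: TP=12, FP=1+3+2+1+1=8, FN=1+1+3+4+0=9 → 24/41 = 0.5854
  frog: TP=36, FP=2+3+3+0+0=8, FN=1+2+1+2+1=7 → 72/87 = 0.8276
Weighted-F1 score = Σ (supportᵢ/N)·F1 scoreᵢ with N=206: (48/206)·0.8350 + (27/206)·0.5455 + (41/206)·0.7381 + (26/206)·0.6415 + (21/206)·0.5854 + (43/206)·0.8276 = 0.726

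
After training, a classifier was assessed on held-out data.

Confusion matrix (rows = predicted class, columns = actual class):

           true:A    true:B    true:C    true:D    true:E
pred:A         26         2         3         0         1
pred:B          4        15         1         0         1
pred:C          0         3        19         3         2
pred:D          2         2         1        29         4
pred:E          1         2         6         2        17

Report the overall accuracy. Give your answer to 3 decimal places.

Accuracy = trace / total = (26+15+19+29+17=106) / 146 = 106/146 = 0.726

0.726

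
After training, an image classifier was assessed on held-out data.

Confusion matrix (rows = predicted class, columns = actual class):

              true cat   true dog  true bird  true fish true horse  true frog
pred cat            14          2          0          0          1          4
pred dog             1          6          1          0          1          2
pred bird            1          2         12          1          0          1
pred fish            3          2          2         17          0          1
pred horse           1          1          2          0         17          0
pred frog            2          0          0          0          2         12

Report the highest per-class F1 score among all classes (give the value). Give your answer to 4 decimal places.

0.8095

Per-class F1 score (2·TP/(2·TP+FP+FN)):
  cat: TP=14, FP=2+0+0+1+4=7, FN=1+1+3+1+2=8 → 28/43 = 0.65116
  dog: TP=6, FP=1+1+0+1+2=5, FN=2+2+2+1+0=7 → 12/24 = 0.50000
  bird: TP=12, FP=1+2+1+0+1=5, FN=0+1+2+2+0=5 → 24/34 = 0.70588
  fish: TP=17, FP=3+2+2+0+1=8, FN=0+0+1+0+0=1 → 34/43 = 0.79070
  horse: TP=17, FP=1+1+2+0+0=4, FN=1+1+0+0+2=4 → 34/42 = 0.80952
  frog: TP=12, FP=2+0+0+0+2=4, FN=4+2+1+1+0=8 → 24/36 = 0.66667
Highest is class 'horse' with F1 score = 0.8095.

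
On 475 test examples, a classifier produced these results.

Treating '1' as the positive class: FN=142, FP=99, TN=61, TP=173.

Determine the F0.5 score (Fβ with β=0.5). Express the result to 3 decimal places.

0.617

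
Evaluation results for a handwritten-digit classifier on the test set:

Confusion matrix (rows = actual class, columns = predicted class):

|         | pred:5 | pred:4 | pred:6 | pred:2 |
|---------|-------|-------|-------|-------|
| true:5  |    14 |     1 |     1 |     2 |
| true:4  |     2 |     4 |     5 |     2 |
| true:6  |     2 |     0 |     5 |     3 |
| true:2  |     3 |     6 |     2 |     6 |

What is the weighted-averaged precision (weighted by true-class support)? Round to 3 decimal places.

Per-class precision (TP/(TP+FP)):
  5: TP=14, FP=2+2+3=7 → 14/21 = 0.6667
  4: TP=4, FP=1+0+6=7 → 4/11 = 0.3636
  6: TP=5, FP=1+5+2=8 → 5/13 = 0.3846
  2: TP=6, FP=2+2+3=7 → 6/13 = 0.4615
Weighted-precision = Σ (supportᵢ/N)·precisionᵢ with N=58: (18/58)·0.6667 + (13/58)·0.3636 + (10/58)·0.3846 + (17/58)·0.4615 = 0.490

0.490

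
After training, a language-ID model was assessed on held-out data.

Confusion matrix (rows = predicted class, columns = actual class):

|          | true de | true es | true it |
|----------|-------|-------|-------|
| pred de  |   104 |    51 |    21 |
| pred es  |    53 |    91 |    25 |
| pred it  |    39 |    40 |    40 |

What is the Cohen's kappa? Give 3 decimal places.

0.240

Observed agreement pₒ = trace/N = 235/464 = 0.5065
Expected agreement pₑ = Σ (rowᵢ·colᵢ)/N² = (196·176 + 182·169 + 86·119)/464² = 0.3506
κ = (pₒ − pₑ)/(1 − pₑ) = (0.5065 − 0.3506)/(1 − 0.3506) = 0.240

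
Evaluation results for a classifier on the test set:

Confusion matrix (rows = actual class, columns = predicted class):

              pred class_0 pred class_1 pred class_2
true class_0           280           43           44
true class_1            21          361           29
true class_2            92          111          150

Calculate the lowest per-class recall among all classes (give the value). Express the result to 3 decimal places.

Per-class recall (TP/(TP+FN)):
  class_0: TP=280, FN=43+44=87 → 280/367 = 0.7629
  class_1: TP=361, FN=21+29=50 → 361/411 = 0.8783
  class_2: TP=150, FN=92+111=203 → 150/353 = 0.4249
Lowest is class 'class_2' with recall = 0.425.

0.425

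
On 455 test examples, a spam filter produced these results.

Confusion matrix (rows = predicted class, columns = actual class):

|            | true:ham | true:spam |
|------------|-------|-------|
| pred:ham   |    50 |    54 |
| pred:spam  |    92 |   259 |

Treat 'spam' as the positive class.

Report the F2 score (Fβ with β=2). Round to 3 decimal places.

Fβ = (1+β²)·TP / ((1+β²)·TP + β²·FN + FP), with β²=4
= 5·259 / (5·259 + 4·54 + 92) = 0.808

0.808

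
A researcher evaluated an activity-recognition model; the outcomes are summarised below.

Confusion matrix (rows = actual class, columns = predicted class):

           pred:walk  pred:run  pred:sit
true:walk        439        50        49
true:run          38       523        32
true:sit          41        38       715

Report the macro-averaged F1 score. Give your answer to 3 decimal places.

Per-class F1 score (2·TP/(2·TP+FP+FN)):
  walk: TP=439, FP=38+41=79, FN=50+49=99 → 878/1056 = 0.8314
  run: TP=523, FP=50+38=88, FN=38+32=70 → 1046/1204 = 0.8688
  sit: TP=715, FP=49+32=81, FN=41+38=79 → 1430/1590 = 0.8994
Macro-F1 score = mean = (0.8314 + 0.8688 + 0.8994) / 3 = 0.867

0.867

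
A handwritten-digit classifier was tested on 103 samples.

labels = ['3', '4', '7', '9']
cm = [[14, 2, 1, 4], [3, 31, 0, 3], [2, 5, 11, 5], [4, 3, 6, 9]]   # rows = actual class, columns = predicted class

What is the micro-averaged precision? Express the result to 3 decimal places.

0.631

Micro-averaging pools counts across classes: ΣTP=65, ΣFP=38, ΣFN=38.
Micro-precision = TP/(TP+FP) on pooled counts = 0.631 (equals overall accuracy in single-label multiclass).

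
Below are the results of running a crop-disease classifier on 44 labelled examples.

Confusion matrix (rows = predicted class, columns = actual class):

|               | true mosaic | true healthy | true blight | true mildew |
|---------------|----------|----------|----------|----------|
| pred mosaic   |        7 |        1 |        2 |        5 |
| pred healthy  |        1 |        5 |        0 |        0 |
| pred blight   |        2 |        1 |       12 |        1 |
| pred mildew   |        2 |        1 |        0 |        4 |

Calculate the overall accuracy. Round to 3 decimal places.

Accuracy = trace / total = (7+5+12+4=28) / 44 = 28/44 = 0.636

0.636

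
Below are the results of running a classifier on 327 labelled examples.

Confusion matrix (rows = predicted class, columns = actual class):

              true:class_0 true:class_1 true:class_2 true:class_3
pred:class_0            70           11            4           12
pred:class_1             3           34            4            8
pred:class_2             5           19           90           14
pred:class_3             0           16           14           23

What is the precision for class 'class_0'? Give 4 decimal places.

0.7216

precision = TP/(TP+FP).
class_0: TP=70, FP=11+4+12=27 → 70/97 = 0.72165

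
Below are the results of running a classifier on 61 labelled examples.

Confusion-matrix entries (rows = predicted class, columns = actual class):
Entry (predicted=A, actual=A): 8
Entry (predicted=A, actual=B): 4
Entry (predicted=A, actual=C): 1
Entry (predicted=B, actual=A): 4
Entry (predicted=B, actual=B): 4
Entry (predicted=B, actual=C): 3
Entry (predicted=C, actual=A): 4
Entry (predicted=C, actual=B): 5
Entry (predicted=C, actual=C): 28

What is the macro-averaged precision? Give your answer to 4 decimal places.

0.5786

Per-class precision (TP/(TP+FP)):
  A: TP=8, FP=4+1=5 → 8/13 = 0.61538
  B: TP=4, FP=4+3=7 → 4/11 = 0.36364
  C: TP=28, FP=4+5=9 → 28/37 = 0.75676
Macro-precision = mean = (0.61538 + 0.36364 + 0.75676) / 3 = 0.5786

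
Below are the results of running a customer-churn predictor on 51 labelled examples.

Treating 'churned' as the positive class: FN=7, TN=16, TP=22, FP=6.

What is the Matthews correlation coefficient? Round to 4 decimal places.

MCC = (TP·TN − FP·FN) / √((TP+FP)(TP+FN)(TN+FP)(TN+FN))
Numerator = 22·16 − 6·7 = 310
Denominator = √(28·29·22·23) = √410872 = 640.9930
MCC = 310 / 640.9930 = 0.4836

0.4836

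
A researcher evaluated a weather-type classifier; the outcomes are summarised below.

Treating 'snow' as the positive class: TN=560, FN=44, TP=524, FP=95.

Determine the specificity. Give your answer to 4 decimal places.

0.8550

Specificity = TN/(TN+FP) = 560/(560+95) = 0.8550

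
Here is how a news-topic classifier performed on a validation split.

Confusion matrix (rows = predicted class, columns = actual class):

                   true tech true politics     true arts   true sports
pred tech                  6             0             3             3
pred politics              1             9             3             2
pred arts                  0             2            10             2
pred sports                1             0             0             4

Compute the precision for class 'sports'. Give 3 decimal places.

0.800

precision = TP/(TP+FP).
sports: TP=4, FP=1+0+0=1 → 4/5 = 0.8000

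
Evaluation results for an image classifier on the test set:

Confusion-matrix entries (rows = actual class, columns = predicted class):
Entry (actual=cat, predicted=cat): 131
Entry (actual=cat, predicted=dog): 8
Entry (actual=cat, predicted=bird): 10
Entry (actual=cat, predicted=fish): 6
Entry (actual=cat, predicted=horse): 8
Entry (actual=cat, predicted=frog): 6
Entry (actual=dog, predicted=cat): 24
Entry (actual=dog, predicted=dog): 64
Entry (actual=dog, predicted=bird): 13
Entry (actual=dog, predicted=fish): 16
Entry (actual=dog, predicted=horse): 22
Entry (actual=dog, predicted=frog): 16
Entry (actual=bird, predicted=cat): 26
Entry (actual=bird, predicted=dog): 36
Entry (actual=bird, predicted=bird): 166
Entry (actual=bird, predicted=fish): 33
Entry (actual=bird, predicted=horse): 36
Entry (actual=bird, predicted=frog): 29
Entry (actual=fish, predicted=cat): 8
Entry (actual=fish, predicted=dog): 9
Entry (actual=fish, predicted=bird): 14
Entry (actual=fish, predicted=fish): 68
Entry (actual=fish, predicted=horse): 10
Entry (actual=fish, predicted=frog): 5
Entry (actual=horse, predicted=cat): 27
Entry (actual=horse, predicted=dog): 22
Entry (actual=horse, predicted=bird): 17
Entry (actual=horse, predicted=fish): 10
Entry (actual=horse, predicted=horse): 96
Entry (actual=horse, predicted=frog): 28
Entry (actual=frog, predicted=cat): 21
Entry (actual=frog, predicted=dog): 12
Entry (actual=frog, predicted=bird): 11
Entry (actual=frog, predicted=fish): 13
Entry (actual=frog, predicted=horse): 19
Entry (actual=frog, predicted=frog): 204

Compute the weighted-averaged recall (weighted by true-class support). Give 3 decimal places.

Per-class recall (TP/(TP+FN)):
  cat: TP=131, FN=8+10+6+8+6=38 → 131/169 = 0.7751
  dog: TP=64, FN=24+13+16+22+16=91 → 64/155 = 0.4129
  bird: TP=166, FN=26+36+33+36+29=160 → 166/326 = 0.5092
  fish: TP=68, FN=8+9+14+10+5=46 → 68/114 = 0.5965
  horse: TP=96, FN=27+22+17+10+28=104 → 96/200 = 0.4800
  frog: TP=204, FN=21+12+11+13+19=76 → 204/280 = 0.7286
Weighted-recall = Σ (supportᵢ/N)·recallᵢ with N=1244: (169/1244)·0.7751 + (155/1244)·0.4129 + (326/1244)·0.5092 + (114/1244)·0.5965 + (200/1244)·0.4800 + (280/1244)·0.7286 = 0.586

0.586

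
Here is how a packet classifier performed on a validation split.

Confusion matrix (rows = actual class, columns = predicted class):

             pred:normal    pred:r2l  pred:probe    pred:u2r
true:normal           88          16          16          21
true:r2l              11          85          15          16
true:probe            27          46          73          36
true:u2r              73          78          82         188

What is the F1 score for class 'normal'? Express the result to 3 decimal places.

0.518

F1 score = 2·TP/(2·TP+FP+FN).
normal: TP=88, FP=11+27+73=111, FN=16+16+21=53 → 176/340 = 0.5176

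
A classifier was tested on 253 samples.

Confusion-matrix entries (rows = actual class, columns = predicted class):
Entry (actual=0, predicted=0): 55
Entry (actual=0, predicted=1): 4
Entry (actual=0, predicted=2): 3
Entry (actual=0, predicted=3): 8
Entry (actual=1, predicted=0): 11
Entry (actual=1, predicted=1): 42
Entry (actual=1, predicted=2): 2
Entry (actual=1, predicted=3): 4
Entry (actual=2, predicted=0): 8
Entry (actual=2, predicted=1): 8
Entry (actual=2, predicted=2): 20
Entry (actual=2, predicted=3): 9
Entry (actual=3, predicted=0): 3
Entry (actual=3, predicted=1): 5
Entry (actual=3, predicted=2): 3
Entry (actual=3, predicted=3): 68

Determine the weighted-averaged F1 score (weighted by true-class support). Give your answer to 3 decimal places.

Per-class F1 score (2·TP/(2·TP+FP+FN)):
  0: TP=55, FP=11+8+3=22, FN=4+3+8=15 → 110/147 = 0.7483
  1: TP=42, FP=4+8+5=17, FN=11+2+4=17 → 84/118 = 0.7119
  2: TP=20, FP=3+2+3=8, FN=8+8+9=25 → 40/73 = 0.5479
  3: TP=68, FP=8+4+9=21, FN=3+5+3=11 → 136/168 = 0.8095
Weighted-F1 score = Σ (supportᵢ/N)·F1 scoreᵢ with N=253: (70/253)·0.7483 + (59/253)·0.7119 + (45/253)·0.5479 + (79/253)·0.8095 = 0.723

0.723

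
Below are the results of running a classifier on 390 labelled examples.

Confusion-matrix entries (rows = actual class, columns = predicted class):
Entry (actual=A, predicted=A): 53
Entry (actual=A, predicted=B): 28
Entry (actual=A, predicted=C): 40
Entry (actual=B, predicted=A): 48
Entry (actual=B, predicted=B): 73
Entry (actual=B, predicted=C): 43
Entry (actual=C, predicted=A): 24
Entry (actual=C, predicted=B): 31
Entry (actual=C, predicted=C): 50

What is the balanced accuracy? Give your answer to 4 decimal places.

0.4531

Balanced accuracy = mean of per-class recall.
  A: recall = 53/121 = 0.43802
  B: recall = 73/164 = 0.44512
  C: recall = 50/105 = 0.47619
Mean = (0.43802 + 0.44512 + 0.47619) / 3 = 0.4531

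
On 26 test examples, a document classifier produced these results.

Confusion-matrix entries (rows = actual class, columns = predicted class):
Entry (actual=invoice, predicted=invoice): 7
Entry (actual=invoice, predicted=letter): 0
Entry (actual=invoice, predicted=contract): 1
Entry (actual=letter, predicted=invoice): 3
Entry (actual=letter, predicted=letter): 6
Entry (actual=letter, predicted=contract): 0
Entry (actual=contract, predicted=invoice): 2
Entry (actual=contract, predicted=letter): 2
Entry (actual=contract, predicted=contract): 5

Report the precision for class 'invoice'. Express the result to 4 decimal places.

0.5833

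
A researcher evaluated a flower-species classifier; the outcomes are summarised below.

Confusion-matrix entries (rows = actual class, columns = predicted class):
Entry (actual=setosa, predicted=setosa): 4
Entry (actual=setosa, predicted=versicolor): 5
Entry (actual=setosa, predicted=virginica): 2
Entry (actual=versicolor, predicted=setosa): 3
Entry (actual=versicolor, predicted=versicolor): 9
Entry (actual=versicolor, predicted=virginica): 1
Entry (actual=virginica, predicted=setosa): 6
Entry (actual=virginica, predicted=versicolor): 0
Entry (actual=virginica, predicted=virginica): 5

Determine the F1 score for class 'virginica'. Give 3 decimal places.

0.526

Take TP from the diagonal, FP from the rest of the 'virginica' prediction marginal, FN from the rest of the 'virginica' actual marginal.
F1 score = 2·TP/(2·TP+FP+FN).
virginica: TP=5, FP=2+1=3, FN=6+0=6 → 10/19 = 0.5263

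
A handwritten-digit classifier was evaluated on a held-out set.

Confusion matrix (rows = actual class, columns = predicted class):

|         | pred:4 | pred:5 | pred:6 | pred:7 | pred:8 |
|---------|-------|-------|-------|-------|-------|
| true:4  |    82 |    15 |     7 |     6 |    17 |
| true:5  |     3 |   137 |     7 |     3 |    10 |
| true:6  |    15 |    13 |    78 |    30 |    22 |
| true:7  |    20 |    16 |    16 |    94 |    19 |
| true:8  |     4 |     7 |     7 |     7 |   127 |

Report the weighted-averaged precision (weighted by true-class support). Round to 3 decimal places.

Per-class precision (TP/(TP+FP)):
  4: TP=82, FP=3+15+20+4=42 → 82/124 = 0.6613
  5: TP=137, FP=15+13+16+7=51 → 137/188 = 0.7287
  6: TP=78, FP=7+7+16+7=37 → 78/115 = 0.6783
  7: TP=94, FP=6+3+30+7=46 → 94/140 = 0.6714
  8: TP=127, FP=17+10+22+19=68 → 127/195 = 0.6513
Weighted-precision = Σ (supportᵢ/N)·precisionᵢ with N=762: (127/762)·0.6613 + (160/762)·0.7287 + (158/762)·0.6783 + (165/762)·0.6714 + (152/762)·0.6513 = 0.679

0.679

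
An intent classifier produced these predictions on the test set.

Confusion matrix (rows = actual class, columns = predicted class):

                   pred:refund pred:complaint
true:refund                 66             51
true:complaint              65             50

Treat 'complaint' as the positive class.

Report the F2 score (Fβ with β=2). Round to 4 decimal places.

Fβ = (1+β²)·TP / ((1+β²)·TP + β²·FN + FP), with β²=4
= 5·50 / (5·50 + 4·65 + 51) = 0.4456

0.4456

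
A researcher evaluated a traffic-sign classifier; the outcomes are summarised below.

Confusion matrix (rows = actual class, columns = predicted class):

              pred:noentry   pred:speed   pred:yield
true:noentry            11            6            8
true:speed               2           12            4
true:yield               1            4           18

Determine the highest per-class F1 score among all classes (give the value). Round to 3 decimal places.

0.679

Per-class F1 score (2·TP/(2·TP+FP+FN)):
  noentry: TP=11, FP=2+1=3, FN=6+8=14 → 22/39 = 0.5641
  speed: TP=12, FP=6+4=10, FN=2+4=6 → 24/40 = 0.6000
  yield: TP=18, FP=8+4=12, FN=1+4=5 → 36/53 = 0.6792
Highest is class 'yield' with F1 score = 0.679.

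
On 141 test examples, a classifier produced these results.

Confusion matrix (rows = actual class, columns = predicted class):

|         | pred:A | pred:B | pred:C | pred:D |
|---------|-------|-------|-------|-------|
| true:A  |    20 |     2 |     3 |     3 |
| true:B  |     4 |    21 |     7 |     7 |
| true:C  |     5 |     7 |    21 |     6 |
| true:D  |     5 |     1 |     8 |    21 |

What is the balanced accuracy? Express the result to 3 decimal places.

0.598

Balanced accuracy = mean of per-class recall.
  A: recall = 20/28 = 0.7143
  B: recall = 21/39 = 0.5385
  C: recall = 21/39 = 0.5385
  D: recall = 21/35 = 0.6000
Mean = (0.7143 + 0.5385 + 0.5385 + 0.6000) / 4 = 0.598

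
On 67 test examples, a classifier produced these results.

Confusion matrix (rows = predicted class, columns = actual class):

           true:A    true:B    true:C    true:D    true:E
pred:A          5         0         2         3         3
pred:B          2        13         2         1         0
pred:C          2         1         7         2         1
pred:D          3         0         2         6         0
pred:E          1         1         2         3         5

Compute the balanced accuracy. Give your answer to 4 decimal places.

Balanced accuracy = mean of per-class recall.
  A: recall = 5/13 = 0.38462
  B: recall = 13/15 = 0.86667
  C: recall = 7/15 = 0.46667
  D: recall = 6/15 = 0.40000
  E: recall = 5/9 = 0.55556
Mean = (0.38462 + 0.86667 + 0.46667 + 0.40000 + 0.55556) / 5 = 0.5347

0.5347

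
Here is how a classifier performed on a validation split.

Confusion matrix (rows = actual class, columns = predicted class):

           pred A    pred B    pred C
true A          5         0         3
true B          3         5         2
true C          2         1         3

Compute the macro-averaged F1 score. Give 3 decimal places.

Per-class F1 score (2·TP/(2·TP+FP+FN)):
  A: TP=5, FP=3+2=5, FN=0+3=3 → 10/18 = 0.5556
  B: TP=5, FP=0+1=1, FN=3+2=5 → 10/16 = 0.6250
  C: TP=3, FP=3+2=5, FN=2+1=3 → 6/14 = 0.4286
Macro-F1 score = mean = (0.5556 + 0.6250 + 0.4286) / 3 = 0.536

0.536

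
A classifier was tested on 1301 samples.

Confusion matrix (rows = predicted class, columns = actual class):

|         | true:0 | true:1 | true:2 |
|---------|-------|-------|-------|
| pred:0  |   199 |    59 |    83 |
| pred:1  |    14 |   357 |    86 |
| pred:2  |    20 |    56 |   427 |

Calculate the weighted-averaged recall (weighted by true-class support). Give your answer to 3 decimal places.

0.756

Per-class recall (TP/(TP+FN)):
  0: TP=199, FN=14+20=34 → 199/233 = 0.8541
  1: TP=357, FN=59+56=115 → 357/472 = 0.7564
  2: TP=427, FN=83+86=169 → 427/596 = 0.7164
Weighted-recall = Σ (supportᵢ/N)·recallᵢ with N=1301: (233/1301)·0.8541 + (472/1301)·0.7564 + (596/1301)·0.7164 = 0.756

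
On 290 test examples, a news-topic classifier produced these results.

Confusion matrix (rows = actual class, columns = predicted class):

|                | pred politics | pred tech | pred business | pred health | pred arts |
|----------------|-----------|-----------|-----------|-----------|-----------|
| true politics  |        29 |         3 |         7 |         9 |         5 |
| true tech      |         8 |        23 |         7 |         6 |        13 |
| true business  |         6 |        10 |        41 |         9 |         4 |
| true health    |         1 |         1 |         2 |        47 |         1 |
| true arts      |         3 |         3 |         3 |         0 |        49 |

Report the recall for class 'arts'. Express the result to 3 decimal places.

0.845

One-vs-rest for 'arts': TP = diagonal; FP = other classes predicted 'arts'; FN = 'arts' predicted as other.
recall = TP/(TP+FN).
arts: TP=49, FN=3+3+3+0=9 → 49/58 = 0.8448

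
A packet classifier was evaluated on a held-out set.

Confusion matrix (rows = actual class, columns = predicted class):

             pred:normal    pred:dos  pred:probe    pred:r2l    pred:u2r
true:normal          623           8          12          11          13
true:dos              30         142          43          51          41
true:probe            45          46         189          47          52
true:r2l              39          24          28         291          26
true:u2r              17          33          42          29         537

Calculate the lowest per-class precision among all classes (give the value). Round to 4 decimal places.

Per-class precision (TP/(TP+FP)):
  normal: TP=623, FP=30+45+39+17=131 → 623/754 = 0.82626
  dos: TP=142, FP=8+46+24+33=111 → 142/253 = 0.56126
  probe: TP=189, FP=12+43+28+42=125 → 189/314 = 0.60191
  r2l: TP=291, FP=11+51+47+29=138 → 291/429 = 0.67832
  u2r: TP=537, FP=13+41+52+26=132 → 537/669 = 0.80269
Lowest is class 'dos' with precision = 0.5613.

0.5613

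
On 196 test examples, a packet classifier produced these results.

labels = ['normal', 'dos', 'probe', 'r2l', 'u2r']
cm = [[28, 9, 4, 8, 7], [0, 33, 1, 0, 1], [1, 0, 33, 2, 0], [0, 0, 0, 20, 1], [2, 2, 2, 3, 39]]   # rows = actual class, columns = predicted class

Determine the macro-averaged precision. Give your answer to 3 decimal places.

0.779

Per-class precision (TP/(TP+FP)):
  normal: TP=28, FP=0+1+0+2=3 → 28/31 = 0.9032
  dos: TP=33, FP=9+0+0+2=11 → 33/44 = 0.7500
  probe: TP=33, FP=4+1+0+2=7 → 33/40 = 0.8250
  r2l: TP=20, FP=8+0+2+3=13 → 20/33 = 0.6061
  u2r: TP=39, FP=7+1+0+1=9 → 39/48 = 0.8125
Macro-precision = mean = (0.9032 + 0.7500 + 0.8250 + 0.6061 + 0.8125) / 5 = 0.779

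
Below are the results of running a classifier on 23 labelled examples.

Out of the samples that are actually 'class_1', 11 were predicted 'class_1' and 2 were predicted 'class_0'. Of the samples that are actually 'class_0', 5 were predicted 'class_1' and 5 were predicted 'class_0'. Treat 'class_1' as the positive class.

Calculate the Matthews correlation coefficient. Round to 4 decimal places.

0.3729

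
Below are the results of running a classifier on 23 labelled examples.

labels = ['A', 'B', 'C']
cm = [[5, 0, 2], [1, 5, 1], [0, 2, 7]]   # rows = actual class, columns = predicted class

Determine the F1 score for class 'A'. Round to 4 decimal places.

0.7692

Treat 'A' as positive and all other classes as negative.
F1 score = 2·TP/(2·TP+FP+FN).
A: TP=5, FP=1+0=1, FN=0+2=2 → 10/13 = 0.76923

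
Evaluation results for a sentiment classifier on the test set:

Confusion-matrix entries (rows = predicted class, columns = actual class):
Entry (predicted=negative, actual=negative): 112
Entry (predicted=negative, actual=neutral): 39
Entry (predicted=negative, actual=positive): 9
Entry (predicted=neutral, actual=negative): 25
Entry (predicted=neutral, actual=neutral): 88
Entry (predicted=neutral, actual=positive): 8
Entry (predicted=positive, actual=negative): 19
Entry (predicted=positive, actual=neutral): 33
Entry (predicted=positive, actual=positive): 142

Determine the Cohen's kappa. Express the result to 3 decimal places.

0.580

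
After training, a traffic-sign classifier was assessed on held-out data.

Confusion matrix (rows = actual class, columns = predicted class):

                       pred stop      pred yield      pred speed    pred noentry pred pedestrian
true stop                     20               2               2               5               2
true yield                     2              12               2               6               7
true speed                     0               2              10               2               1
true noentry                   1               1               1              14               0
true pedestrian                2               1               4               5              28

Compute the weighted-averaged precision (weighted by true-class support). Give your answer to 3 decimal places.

Per-class precision (TP/(TP+FP)):
  stop: TP=20, FP=2+0+1+2=5 → 20/25 = 0.8000
  yield: TP=12, FP=2+2+1+1=6 → 12/18 = 0.6667
  speed: TP=10, FP=2+2+1+4=9 → 10/19 = 0.5263
  noentry: TP=14, FP=5+6+2+5=18 → 14/32 = 0.4375
  pedestrian: TP=28, FP=2+7+1+0=10 → 28/38 = 0.7368
Weighted-precision = Σ (supportᵢ/N)·precisionᵢ with N=132: (31/132)·0.8000 + (29/132)·0.6667 + (15/132)·0.5263 + (17/132)·0.4375 + (40/132)·0.7368 = 0.674

0.674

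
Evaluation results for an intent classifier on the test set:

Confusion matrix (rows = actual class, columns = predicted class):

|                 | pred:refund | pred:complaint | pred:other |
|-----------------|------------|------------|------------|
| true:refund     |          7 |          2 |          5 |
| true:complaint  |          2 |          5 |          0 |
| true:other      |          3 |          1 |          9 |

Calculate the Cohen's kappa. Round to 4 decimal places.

0.4107

Observed agreement pₒ = trace/N = 21/34 = 0.61765
Expected agreement pₑ = Σ (rowᵢ·colᵢ)/N² = (14·12 + 7·8 + 13·14)/34² = 0.35121
κ = (pₒ − pₑ)/(1 − pₑ) = (0.61765 − 0.35121)/(1 − 0.35121) = 0.4107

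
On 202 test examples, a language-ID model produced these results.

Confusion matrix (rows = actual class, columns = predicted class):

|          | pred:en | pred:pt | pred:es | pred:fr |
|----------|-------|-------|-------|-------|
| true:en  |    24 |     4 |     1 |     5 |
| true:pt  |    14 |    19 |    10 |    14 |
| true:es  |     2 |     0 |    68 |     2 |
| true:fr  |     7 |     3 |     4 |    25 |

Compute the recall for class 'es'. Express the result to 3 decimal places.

recall = TP/(TP+FN).
es: TP=68, FN=2+0+2=4 → 68/72 = 0.9444

0.944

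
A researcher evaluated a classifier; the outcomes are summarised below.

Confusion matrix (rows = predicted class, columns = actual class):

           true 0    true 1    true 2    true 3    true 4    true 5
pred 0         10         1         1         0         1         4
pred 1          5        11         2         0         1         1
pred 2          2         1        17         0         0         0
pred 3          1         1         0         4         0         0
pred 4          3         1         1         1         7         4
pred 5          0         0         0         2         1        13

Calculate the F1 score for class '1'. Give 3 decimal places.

0.629

One-vs-rest for '1': TP = diagonal; FP = other classes predicted '1'; FN = '1' predicted as other.
F1 score = 2·TP/(2·TP+FP+FN).
1: TP=11, FP=5+2+0+1+1=9, FN=1+1+1+1+0=4 → 22/35 = 0.6286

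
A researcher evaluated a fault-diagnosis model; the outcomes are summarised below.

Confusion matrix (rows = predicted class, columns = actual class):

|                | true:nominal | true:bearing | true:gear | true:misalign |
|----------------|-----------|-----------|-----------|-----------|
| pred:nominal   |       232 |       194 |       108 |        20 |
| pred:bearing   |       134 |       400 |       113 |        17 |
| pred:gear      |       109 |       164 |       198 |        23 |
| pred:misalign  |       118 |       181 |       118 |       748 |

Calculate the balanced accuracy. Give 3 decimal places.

Balanced accuracy = mean of per-class recall.
  nominal: recall = 232/593 = 0.3912
  bearing: recall = 400/939 = 0.4260
  gear: recall = 198/537 = 0.3687
  misalign: recall = 748/808 = 0.9257
Mean = (0.3912 + 0.4260 + 0.3687 + 0.9257) / 4 = 0.528

0.528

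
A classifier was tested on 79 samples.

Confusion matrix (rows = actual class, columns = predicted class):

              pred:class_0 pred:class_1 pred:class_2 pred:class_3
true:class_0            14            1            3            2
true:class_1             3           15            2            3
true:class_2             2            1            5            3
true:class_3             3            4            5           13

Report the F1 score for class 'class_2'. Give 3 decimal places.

0.385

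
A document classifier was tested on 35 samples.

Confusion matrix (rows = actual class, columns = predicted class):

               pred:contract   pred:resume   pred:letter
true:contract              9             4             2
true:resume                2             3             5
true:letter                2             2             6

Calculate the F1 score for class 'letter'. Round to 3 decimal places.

Take TP from the diagonal, FP from the rest of the 'letter' prediction marginal, FN from the rest of the 'letter' actual marginal.
F1 score = 2·TP/(2·TP+FP+FN).
letter: TP=6, FP=2+5=7, FN=2+2=4 → 12/23 = 0.5217

0.522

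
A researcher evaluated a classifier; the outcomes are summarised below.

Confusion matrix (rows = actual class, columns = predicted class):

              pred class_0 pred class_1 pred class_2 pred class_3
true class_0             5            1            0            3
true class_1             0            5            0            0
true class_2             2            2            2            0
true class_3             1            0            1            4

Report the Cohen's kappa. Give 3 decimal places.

0.484

Observed agreement pₒ = trace/N = 16/26 = 0.6154
Expected agreement pₑ = Σ (rowᵢ·colᵢ)/N² = (9·8 + 5·8 + 6·3 + 6·7)/26² = 0.2544
κ = (pₒ − pₑ)/(1 − pₑ) = (0.6154 − 0.2544)/(1 − 0.2544) = 0.484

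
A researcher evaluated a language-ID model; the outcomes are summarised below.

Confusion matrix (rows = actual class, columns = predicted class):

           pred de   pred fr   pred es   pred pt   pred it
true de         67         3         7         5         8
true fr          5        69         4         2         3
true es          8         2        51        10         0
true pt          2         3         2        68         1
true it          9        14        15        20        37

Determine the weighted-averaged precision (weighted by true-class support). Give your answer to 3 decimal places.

Per-class precision (TP/(TP+FP)):
  de: TP=67, FP=5+8+2+9=24 → 67/91 = 0.7363
  fr: TP=69, FP=3+2+3+14=22 → 69/91 = 0.7582
  es: TP=51, FP=7+4+2+15=28 → 51/79 = 0.6456
  pt: TP=68, FP=5+2+10+20=37 → 68/105 = 0.6476
  it: TP=37, FP=8+3+0+1=12 → 37/49 = 0.7551
Weighted-precision = Σ (supportᵢ/N)·precisionᵢ with N=415: (90/415)·0.7363 + (83/415)·0.7582 + (71/415)·0.6456 + (76/415)·0.6476 + (95/415)·0.7551 = 0.713

0.713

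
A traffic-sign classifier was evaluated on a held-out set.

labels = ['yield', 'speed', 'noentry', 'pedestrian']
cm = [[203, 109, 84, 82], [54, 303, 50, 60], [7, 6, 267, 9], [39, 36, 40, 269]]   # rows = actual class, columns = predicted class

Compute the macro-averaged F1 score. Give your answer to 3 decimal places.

0.645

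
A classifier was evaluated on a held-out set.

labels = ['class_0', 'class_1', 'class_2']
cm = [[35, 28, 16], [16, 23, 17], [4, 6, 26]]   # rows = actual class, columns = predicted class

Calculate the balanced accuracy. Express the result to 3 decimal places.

Balanced accuracy = mean of per-class recall.
  class_0: recall = 35/79 = 0.4430
  class_1: recall = 23/56 = 0.4107
  class_2: recall = 26/36 = 0.7222
Mean = (0.4430 + 0.4107 + 0.7222) / 3 = 0.525

0.525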